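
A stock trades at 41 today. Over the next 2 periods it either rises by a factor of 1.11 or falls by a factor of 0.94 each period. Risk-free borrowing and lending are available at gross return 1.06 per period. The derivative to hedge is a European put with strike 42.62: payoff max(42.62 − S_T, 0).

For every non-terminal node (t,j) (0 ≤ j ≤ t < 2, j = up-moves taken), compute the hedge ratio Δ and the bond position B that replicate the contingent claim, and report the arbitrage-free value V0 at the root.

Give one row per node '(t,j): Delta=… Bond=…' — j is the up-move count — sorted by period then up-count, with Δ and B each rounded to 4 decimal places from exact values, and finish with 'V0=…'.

Since d<R<u, set p* = (R−d)/(u−d) = 0.7059; price each node as the discounted p*-expectation of its children.
Terminal payoffs: V(2,0)=6.3924, V(2,1)=0.0000, V(2,2)=0.0000
(1,0): S=38.5400. Δ = (V_up−V_dn)/(S_up−S_dn) = (0.0000−6.3924)/(42.7794−36.2276) = -0.9757. V = [p*·0.0000 + (1−p*)·6.3924]/1.06 = 1.7737. B = V − Δ·S = 39.3760.
(1,1): S=45.5100. Δ = (V_up−V_dn)/(S_up−S_dn) = (0.0000−0.0000)/(50.5161−42.7794) = 0.0000. V = [p*·0.0000 + (1−p*)·0.0000]/1.06 = 0.0000. B = V − Δ·S = 0.0000.
(0,0): S=41.0000. Δ = (V_up−V_dn)/(S_up−S_dn) = (0.0000−1.7737)/(45.5100−38.5400) = -0.2545. V = [p*·0.0000 + (1−p*)·1.7737]/1.06 = 0.4921. B = V − Δ·S = 10.9257.
Self-financing check: at every node Δ·S+B equals the discounted successor values.

(0,0): Delta=-0.2545 Bond=10.9257
(1,0): Delta=-0.9757 Bond=39.3760
(1,1): Delta=0.0000 Bond=0.0000
V0=0.4921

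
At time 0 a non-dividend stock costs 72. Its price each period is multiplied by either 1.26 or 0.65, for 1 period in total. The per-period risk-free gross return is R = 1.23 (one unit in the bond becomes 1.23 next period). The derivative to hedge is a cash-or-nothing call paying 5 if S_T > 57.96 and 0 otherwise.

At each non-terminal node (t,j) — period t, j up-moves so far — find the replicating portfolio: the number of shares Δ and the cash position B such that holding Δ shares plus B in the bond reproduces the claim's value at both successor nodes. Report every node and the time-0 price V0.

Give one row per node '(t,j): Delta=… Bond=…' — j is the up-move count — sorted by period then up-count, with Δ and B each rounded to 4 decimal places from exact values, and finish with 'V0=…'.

Since d<R<u, set p* = (R−d)/(u−d) = 0.9508; price each node as the discounted p*-expectation of its children.
Terminal payoffs: V(1,0)=0.0000, V(1,1)=5.0000
Node (0,0) S=72.0000: V=(p*·5.0000+(1−p*)·0.0000)/1.23=3.8651; Δ=(5.0000−0.0000)/(90.7200−46.8000)=0.1138; B=V−Δ·S=-4.3316
Each (Δ,B) replicates both successor values, so the strategy is self-financing and V0 is arbitrage-free.

(0,0): Delta=0.1138 Bond=-4.3316
V0=3.8651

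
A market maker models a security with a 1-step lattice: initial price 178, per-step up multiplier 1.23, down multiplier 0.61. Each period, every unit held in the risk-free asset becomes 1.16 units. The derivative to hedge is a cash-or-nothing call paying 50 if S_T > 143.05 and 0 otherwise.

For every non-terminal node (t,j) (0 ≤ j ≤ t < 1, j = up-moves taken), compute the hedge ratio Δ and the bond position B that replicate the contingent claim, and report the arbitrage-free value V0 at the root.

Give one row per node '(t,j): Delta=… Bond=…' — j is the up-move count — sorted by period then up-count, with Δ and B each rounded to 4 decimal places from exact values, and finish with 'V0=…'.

(0,0): Delta=0.4531 Bond=-42.4082
V0=38.2369

Risk-neutral probability p* = (R−d)/(u−d) = (1.16−0.61)/(1.23−0.61) = 0.8871.
Terminal payoffs: V(1,0)=0.0000, V(1,1)=50.0000
Node (0,0) S=178.0000: V=(p*·50.0000+(1−p*)·0.0000)/1.16=38.2369; Δ=(50.0000−0.0000)/(218.9400−108.5800)=0.4531; B=V−Δ·S=-42.4082
Root portfolio cost Δ·178+B reproduces V0=38.2369.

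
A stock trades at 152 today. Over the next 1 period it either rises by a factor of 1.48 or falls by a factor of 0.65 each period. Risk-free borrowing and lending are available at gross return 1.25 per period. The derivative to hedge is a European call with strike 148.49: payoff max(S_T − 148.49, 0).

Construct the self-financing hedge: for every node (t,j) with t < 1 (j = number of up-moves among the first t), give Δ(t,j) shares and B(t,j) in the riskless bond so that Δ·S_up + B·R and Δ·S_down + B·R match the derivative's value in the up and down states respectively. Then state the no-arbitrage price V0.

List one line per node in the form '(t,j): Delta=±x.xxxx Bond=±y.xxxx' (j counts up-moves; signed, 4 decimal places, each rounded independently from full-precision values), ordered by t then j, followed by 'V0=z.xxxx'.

(0,0): Delta=0.6061 Bond=-47.9089
V0=44.2236

No-arbitrage ⇒ martingale measure with p* = (R−d)/(u−d) = 0.7229.
Payoff layer (t=1): V(1,0)=0.0000, V(1,1)=76.4700
(0,0): S=152.0000. Δ = (V_up−V_dn)/(S_up−S_dn) = (76.4700−0.0000)/(224.9600−98.8000) = 0.6061. V = [p*·76.4700 + (1−p*)·0.0000]/1.25 = 44.2236. B = V − Δ·S = -47.9089.
Each (Δ,B) replicates both successor values, so the strategy is self-financing and V0 is arbitrage-free.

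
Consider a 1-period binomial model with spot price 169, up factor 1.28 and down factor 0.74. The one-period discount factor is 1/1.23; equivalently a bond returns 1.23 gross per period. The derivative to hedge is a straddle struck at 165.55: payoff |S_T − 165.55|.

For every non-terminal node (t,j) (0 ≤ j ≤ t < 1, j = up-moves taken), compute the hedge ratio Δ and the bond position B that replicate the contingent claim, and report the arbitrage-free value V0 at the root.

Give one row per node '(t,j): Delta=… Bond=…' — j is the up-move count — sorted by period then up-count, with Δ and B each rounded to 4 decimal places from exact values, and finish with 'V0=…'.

The replicating-portfolio and risk-neutral prices coincide; use p* = (1.23−0.74)/(1.28−0.74) = 0.9074 for the latter.
Payoff layer (t=1): V(1,0)=40.4900, V(1,1)=50.7700
(0,0): S=169.0000. Δ = (V_up−V_dn)/(S_up−S_dn) = (50.7700−40.4900)/(216.3200−125.0600) = 0.1126. V = [p*·50.7700 + (1−p*)·40.4900]/1.23 = 40.5026. B = V − Δ·S = 21.4655.
The time-0 hedge costs 40.5026, which is the no-arbitrage price.

(0,0): Delta=0.1126 Bond=21.4655
V0=40.5026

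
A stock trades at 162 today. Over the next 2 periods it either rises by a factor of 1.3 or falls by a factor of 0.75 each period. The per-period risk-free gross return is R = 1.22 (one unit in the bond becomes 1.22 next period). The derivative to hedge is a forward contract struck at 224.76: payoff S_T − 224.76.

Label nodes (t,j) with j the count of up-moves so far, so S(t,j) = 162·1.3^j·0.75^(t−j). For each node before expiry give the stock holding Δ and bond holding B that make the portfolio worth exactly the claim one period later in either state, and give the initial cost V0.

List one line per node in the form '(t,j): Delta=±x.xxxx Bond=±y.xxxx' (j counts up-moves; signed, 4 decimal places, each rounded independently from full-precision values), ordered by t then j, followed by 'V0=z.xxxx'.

(0,0): Delta=1.0000 Bond=-151.0078
(1,0): Delta=1.0000 Bond=-184.2295
(1,1): Delta=1.0000 Bond=-184.2295
V0=10.9922

Under the risk-neutral measure, an up-move has probability p* = (R−d)/(u−d) = 0.8545 and values discount at R = 1.22.
Payoff layer (t=2): V(2,0)=-133.6350, V(2,1)=-66.8100, V(2,2)=49.0200
Node (1,0) S=121.5000: V=(p*·-66.8100+(1−p*)·-133.6350)/1.22=-62.7295; Δ=(-66.8100−-133.6350)/(157.9500−91.1250)=1.0000; B=V−Δ·S=-184.2295
Node (1,1) S=210.6000: V=(p*·49.0200+(1−p*)·-66.8100)/1.22=26.3705; Δ=(49.0200−-66.8100)/(273.7800−157.9500)=1.0000; B=V−Δ·S=-184.2295
Node (0,0) S=162.0000: V=(p*·26.3705+(1−p*)·-62.7295)/1.22=10.9922; Δ=(26.3705−-62.7295)/(210.6000−121.5000)=1.0000; B=V−Δ·S=-151.0078
Self-financing check: at every node Δ·S+B equals the discounted successor values.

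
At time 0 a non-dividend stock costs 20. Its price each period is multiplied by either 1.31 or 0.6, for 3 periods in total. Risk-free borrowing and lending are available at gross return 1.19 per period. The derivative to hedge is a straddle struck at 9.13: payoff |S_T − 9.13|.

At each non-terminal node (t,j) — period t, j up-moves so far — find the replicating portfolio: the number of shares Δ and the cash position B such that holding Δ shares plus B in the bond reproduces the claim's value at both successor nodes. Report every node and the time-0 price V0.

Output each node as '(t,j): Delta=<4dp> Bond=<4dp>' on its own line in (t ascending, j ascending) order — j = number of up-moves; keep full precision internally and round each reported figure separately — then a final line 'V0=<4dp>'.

The replicating-portfolio and risk-neutral prices coincide; use p* = (1.19−0.6)/(1.31−0.6) = 0.8310 for the latter.
Payoff layer (t=3): V(3,0)=4.8100, V(3,1)=0.3020, V(3,2)=11.4632, V(3,3)=35.8318
Node (2,0) S=7.2000: V=(p*·0.3020+(1−p*)·4.8100)/1.19=0.8940; Δ=(0.3020−4.8100)/(9.4320−4.3200)=-0.8818; B=V−Δ·S=7.2433
Node (2,1) S=15.7200: V=(p*·11.4632+(1−p*)·0.3020)/1.19=8.0477; Δ=(11.4632−0.3020)/(20.5932−9.4320)=1.0000; B=V−Δ·S=-7.6723
Node (2,2) S=34.3220: V=(p*·35.8318+(1−p*)·11.4632)/1.19=26.6497; Δ=(35.8318−11.4632)/(44.9618−20.5932)=1.0000; B=V−Δ·S=-7.6723
Node (1,0) S=12.0000: V=(p*·8.0477+(1−p*)·0.8940)/1.19=5.7468; Δ=(8.0477−0.8940)/(15.7200−7.2000)=0.8396; B=V−Δ·S=-4.3288
Node (1,1) S=26.2000: V=(p*·26.6497+(1−p*)·8.0477)/1.19=19.7527; Δ=(26.6497−8.0477)/(34.3220−15.7200)=1.0000; B=V−Δ·S=-6.4473
Node (0,0) S=20.0000: V=(p*·19.7527+(1−p*)·5.7468)/1.19=14.6097; Δ=(19.7527−5.7468)/(26.2000−12.0000)=0.9863; B=V−Δ·S=-5.1170
Root portfolio cost Δ·20+B reproduces V0=14.6097.

(0,0): Delta=0.9863 Bond=-5.1170
(1,0): Delta=0.8396 Bond=-4.3288
(1,1): Delta=1.0000 Bond=-6.4473
(2,0): Delta=-0.8818 Bond=7.2433
(2,1): Delta=1.0000 Bond=-7.6723
(2,2): Delta=1.0000 Bond=-7.6723
V0=14.6097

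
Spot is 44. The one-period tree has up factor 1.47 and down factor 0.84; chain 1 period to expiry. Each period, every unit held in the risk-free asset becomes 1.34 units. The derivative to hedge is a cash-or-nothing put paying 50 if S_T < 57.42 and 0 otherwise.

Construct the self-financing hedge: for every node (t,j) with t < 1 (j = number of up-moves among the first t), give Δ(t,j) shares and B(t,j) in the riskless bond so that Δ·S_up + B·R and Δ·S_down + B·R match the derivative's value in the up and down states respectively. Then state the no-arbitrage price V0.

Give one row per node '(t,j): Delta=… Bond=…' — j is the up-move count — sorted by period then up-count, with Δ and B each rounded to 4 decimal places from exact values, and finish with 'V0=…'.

(0,0): Delta=-1.8038 Bond=87.0647
V0=7.6996

The replicating-portfolio and risk-neutral prices coincide; use p* = (1.34−0.84)/(1.47−0.84) = 0.7937 for the latter.
At expiry t=1: V(1,0)=50.0000, V(1,1)=0.0000
  t=0,j=0: stock 44.0000 → up 64.6800 (V=0.0000), down 36.9600 (V=50.0000). Price 7.6996; hedge Δ=-1.8038, bond B=87.0647.
Root portfolio cost Δ·44+B reproduces V0=7.6996.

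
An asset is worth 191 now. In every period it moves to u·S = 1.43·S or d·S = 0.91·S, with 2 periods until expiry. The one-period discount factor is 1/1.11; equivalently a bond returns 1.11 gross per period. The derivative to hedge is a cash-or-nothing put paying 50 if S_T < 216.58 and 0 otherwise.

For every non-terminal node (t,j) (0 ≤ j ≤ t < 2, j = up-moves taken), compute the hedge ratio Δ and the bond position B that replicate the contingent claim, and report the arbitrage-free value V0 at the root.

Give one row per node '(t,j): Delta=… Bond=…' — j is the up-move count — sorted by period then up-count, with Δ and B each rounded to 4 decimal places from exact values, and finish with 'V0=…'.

(0,0): Delta=-0.2791 Bond=68.6757
(1,0): Delta=-0.5532 Bond=123.8739
(1,1): Delta=0.0000 Bond=0.0000
V0=15.3680

Under the risk-neutral measure, an up-move has probability p* = (R−d)/(u−d) = 0.3846 and values discount at R = 1.11.
Terminal payoffs: V(2,0)=50.0000, V(2,1)=0.0000, V(2,2)=0.0000
Node (1,0) S=173.8100: V=(p*·0.0000+(1−p*)·50.0000)/1.11=27.7200; Δ=(0.0000−50.0000)/(248.5483−158.1671)=-0.5532; B=V−Δ·S=123.8739
Node (1,1) S=273.1300: V=(p*·0.0000+(1−p*)·0.0000)/1.11=0.0000; Δ=(0.0000−0.0000)/(390.5759−248.5483)=0.0000; B=V−Δ·S=0.0000
Node (0,0) S=191.0000: V=(p*·0.0000+(1−p*)·27.7200)/1.11=15.3680; Δ=(0.0000−27.7200)/(273.1300−173.8100)=-0.2791; B=V−Δ·S=68.6757
The time-0 hedge costs 15.3680, which is the no-arbitrage price.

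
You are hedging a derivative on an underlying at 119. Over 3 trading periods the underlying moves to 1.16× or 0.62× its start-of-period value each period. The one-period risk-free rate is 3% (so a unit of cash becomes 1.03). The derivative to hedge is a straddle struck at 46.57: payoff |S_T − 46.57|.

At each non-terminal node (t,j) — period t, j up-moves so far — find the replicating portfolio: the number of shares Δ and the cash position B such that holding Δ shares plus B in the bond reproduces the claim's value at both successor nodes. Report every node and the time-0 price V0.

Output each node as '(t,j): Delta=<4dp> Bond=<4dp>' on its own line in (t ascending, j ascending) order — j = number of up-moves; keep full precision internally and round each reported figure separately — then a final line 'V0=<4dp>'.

The replicating-portfolio and risk-neutral prices coincide; use p* = (1.03−0.62)/(1.16−0.62) = 0.7593 for the latter.
Terminal values V(3,·): V(3,0)=18.2090, V(3,1)=6.4926, V(3,2)=52.7084, V(3,3)=139.1766
Node (2,0) S=45.7436: V=(p*·6.4926+(1−p*)·18.2090)/1.03=9.0419; Δ=(6.4926−18.2090)/(53.0626−28.3610)=-0.4743; B=V−Δ·S=30.7390
Node (2,1) S=85.5848: V=(p*·52.7084+(1−p*)·6.4926)/1.03=40.3712; Δ=(52.7084−6.4926)/(99.2784−53.0626)=1.0000; B=V−Δ·S=-45.2136
Node (2,2) S=160.1264: V=(p*·139.1766+(1−p*)·52.7084)/1.03=114.9128; Δ=(139.1766−52.7084)/(185.7466−99.2784)=1.0000; B=V−Δ·S=-45.2136
Node (1,0) S=73.7800: V=(p*·40.3712+(1−p*)·9.0419)/1.03=31.8728; Δ=(40.3712−9.0419)/(85.5848−45.7436)=0.7864; B=V−Δ·S=-26.1444
Node (1,1) S=138.0400: V=(p*·114.9128+(1−p*)·40.3712)/1.03=94.1433; Δ=(114.9128−40.3712)/(160.1264−85.5848)=1.0000; B=V−Δ·S=-43.8967
Node (0,0) S=119.0000: V=(p*·94.1433+(1−p*)·31.8728)/1.03=76.8469; Δ=(94.1433−31.8728)/(138.0400−73.7800)=0.9690; B=V−Δ·S=-38.4689
The time-0 hedge costs 76.8469, which is the no-arbitrage price.

(0,0): Delta=0.9690 Bond=-38.4689
(1,0): Delta=0.7864 Bond=-26.1444
(1,1): Delta=1.0000 Bond=-43.8967
(2,0): Delta=-0.4743 Bond=30.7390
(2,1): Delta=1.0000 Bond=-45.2136
(2,2): Delta=1.0000 Bond=-45.2136
V0=76.8469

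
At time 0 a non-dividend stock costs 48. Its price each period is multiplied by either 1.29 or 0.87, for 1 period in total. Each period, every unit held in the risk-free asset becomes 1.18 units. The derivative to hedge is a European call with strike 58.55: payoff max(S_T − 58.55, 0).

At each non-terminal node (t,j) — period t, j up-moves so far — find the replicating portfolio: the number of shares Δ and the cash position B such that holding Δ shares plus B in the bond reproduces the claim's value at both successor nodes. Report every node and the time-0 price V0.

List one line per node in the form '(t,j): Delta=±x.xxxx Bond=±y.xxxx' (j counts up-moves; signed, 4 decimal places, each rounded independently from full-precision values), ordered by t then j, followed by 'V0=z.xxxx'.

Since d<R<u, set p* = (R−d)/(u−d) = 0.7381; price each node as the discounted p*-expectation of its children.
At expiry t=1: V(1,0)=0.0000, V(1,1)=3.3700
Node (0,0) S=48.0000: V=(p*·3.3700+(1−p*)·0.0000)/1.18=2.1079; Δ=(3.3700−0.0000)/(61.9200−41.7600)=0.1672; B=V−Δ·S=-5.9159
Root portfolio cost Δ·48+B reproduces V0=2.1079.

(0,0): Delta=0.1672 Bond=-5.9159
V0=2.1079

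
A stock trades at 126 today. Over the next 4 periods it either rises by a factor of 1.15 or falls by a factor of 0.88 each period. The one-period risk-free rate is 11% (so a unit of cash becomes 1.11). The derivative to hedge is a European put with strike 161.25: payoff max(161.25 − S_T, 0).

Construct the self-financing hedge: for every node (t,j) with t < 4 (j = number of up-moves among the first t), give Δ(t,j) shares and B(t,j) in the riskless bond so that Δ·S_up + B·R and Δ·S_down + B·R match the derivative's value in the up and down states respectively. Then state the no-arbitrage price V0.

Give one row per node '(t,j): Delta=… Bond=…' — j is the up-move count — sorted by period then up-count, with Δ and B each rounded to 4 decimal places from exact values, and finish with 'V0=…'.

(0,0): Delta=-0.2614 Bond=35.4472
(1,0): Delta=-0.8547 Bond=105.1342
(1,1): Delta=-0.1824 Bond=27.9050
(2,0): Delta=-1.0000 Bond=130.8741
(2,1): Delta=-0.8354 Bond=114.2337
(2,2): Delta=-0.0955 Bond=16.4948
(3,0): Delta=-1.0000 Bond=145.2703
(3,1): Delta=-1.0000 Bond=145.2703
(3,2): Delta=-0.8135 Bond=123.5870
(3,3): Delta=0.0000 Bond=0.0000
V0=2.5108

Under the risk-neutral measure, an up-move has probability p* = (R−d)/(u−d) = 0.8519 and values discount at R = 1.11.
At expiry t=4: V(4,0)=85.6884, V(4,1)=62.5047, V(4,2)=32.2079, V(4,3)=0.0000, V(4,4)=0.0000
Node (3,0) S=85.8655: V=(p*·62.5047+(1−p*)·85.6884)/1.11=59.4048; Δ=(62.5047−85.6884)/(98.7453−75.5616)=-1.0000; B=V−Δ·S=145.2703
Node (3,1) S=112.2106: V=(p*·32.2079+(1−p*)·62.5047)/1.11=33.0597; Δ=(32.2079−62.5047)/(129.0421−98.7453)=-1.0000; B=V−Δ·S=145.2703
Node (3,2) S=146.6388: V=(p*·0.0000+(1−p*)·32.2079)/1.11=4.2987; Δ=(0.0000−32.2079)/(168.6346−129.0421)=-0.8135; B=V−Δ·S=123.5870
Node (3,3) S=191.6302: V=(p*·0.0000+(1−p*)·0.0000)/1.11=0.0000; Δ=(0.0000−0.0000)/(220.3748−168.6346)=0.0000; B=V−Δ·S=0.0000
Node (2,0) S=97.5744: V=(p*·33.0597+(1−p*)·59.4048)/1.11=33.2997; Δ=(33.0597−59.4048)/(112.2106−85.8655)=-1.0000; B=V−Δ·S=130.8741
Node (2,1) S=127.5120: V=(p*·4.2987+(1−p*)·33.0597)/1.11=7.7113; Δ=(4.2987−33.0597)/(146.6388−112.2106)=-0.8354; B=V−Δ·S=114.2337
Node (2,2) S=166.6350: V=(p*·0.0000+(1−p*)·4.2987)/1.11=0.5737; Δ=(0.0000−4.2987)/(191.6302−146.6388)=-0.0955; B=V−Δ·S=16.4948
Node (1,0) S=110.8800: V=(p*·7.7113+(1−p*)·33.2997)/1.11=10.3623; Δ=(7.7113−33.2997)/(127.5120−97.5744)=-0.8547; B=V−Δ·S=105.1342
Node (1,1) S=144.9000: V=(p*·0.5737+(1−p*)·7.7113)/1.11=1.4695; Δ=(0.5737−7.7113)/(166.6350−127.5120)=-0.1824; B=V−Δ·S=27.9050
Node (0,0) S=126.0000: V=(p*·1.4695+(1−p*)·10.3623)/1.11=2.5108; Δ=(1.4695−10.3623)/(144.9000−110.8800)=-0.2614; B=V−Δ·S=35.4472
Root portfolio cost Δ·126+B reproduces V0=2.5108.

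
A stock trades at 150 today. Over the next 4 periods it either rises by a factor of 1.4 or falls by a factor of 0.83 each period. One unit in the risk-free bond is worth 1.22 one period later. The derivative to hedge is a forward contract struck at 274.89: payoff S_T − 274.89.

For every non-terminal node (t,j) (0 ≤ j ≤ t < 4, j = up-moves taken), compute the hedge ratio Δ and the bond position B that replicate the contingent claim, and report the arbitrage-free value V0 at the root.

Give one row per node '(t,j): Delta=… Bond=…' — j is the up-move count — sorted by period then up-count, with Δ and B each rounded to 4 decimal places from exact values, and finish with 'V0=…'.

Since d<R<u, set p* = (R−d)/(u−d) = 0.6842; price each node as the discounted p*-expectation of its children.
Terminal payoffs: V(4,0)=-203.7025, V(4,1)=-154.8147, V(4,2)=-72.3534, V(4,3)=66.7380, V(4,4)=301.3500
  t=3,j=0: stock 85.7680 → up 120.0753 (V=-154.8147), down 71.1875 (V=-203.7025). Price -139.5516; hedge Δ=1.0000, bond B=-225.3197.
  t=3,j=1: stock 144.6690 → up 202.5366 (V=-72.3534), down 120.0753 (V=-154.8147). Price -80.6507; hedge Δ=1.0000, bond B=-225.3197.
  t=3,j=2: stock 244.0200 → up 341.6280 (V=66.7380), down 202.5366 (V=-72.3534). Price 18.7003; hedge Δ=1.0000, bond B=-225.3197.
  t=3,j=3: stock 411.6000 → up 576.2400 (V=301.3500), down 341.6280 (V=66.7380). Price 186.2803; hedge Δ=1.0000, bond B=-225.3197.
  t=2,j=0: stock 103.3350 → up 144.6690 (V=-80.6507), down 85.7680 (V=-139.5516). Price -81.3533; hedge Δ=1.0000, bond B=-184.6883.
  t=2,j=1: stock 174.3000 → up 244.0200 (V=18.7003), down 144.6690 (V=-80.6507). Price -10.3883; hedge Δ=1.0000, bond B=-184.6883.
  t=2,j=2: stock 294.0000 → up 411.6000 (V=186.2803), down 244.0200 (V=18.7003). Price 109.3117; hedge Δ=1.0000, bond B=-184.6883.
  t=1,j=0: stock 124.5000 → up 174.3000 (V=-10.3883), down 103.3350 (V=-81.3533). Price -26.8838; hedge Δ=1.0000, bond B=-151.3838.
  t=1,j=1: stock 210.0000 → up 294.0000 (V=109.3117), down 174.3000 (V=-10.3883). Price 58.6162; hedge Δ=1.0000, bond B=-151.3838.
  t=0,j=0: stock 150.0000 → up 210.0000 (V=58.6162), down 124.5000 (V=-26.8838). Price 25.9149; hedge Δ=1.0000, bond B=-124.0851.
Root portfolio cost Δ·150+B reproduces V0=25.9149.

(0,0): Delta=1.0000 Bond=-124.0851
(1,0): Delta=1.0000 Bond=-151.3838
(1,1): Delta=1.0000 Bond=-151.3838
(2,0): Delta=1.0000 Bond=-184.6883
(2,1): Delta=1.0000 Bond=-184.6883
(2,2): Delta=1.0000 Bond=-184.6883
(3,0): Delta=1.0000 Bond=-225.3197
(3,1): Delta=1.0000 Bond=-225.3197
(3,2): Delta=1.0000 Bond=-225.3197
(3,3): Delta=1.0000 Bond=-225.3197
V0=25.9149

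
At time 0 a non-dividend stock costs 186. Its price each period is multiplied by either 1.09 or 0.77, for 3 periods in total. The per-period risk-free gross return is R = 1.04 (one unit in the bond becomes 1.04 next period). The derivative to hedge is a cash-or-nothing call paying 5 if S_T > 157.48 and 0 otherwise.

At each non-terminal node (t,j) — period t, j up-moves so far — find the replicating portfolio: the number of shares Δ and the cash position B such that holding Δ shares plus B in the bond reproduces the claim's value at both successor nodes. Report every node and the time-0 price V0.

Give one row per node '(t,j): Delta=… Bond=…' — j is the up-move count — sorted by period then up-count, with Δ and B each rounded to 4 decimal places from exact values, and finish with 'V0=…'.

(0,0): Delta=0.0205 Bond=0.3443
(1,0): Delta=0.0885 Bond=-9.3855
(1,1): Delta=0.0116 Bond=2.1624
(2,0): Delta=0.0000 Bond=0.0000
(2,1): Delta=0.1001 Bond=-11.5685
(2,2): Delta=0.0000 Bond=4.8077
V0=4.1533

Under the risk-neutral measure, an up-move has probability p* = (R−d)/(u−d) = 0.8437 and values discount at R = 1.04.
Terminal values V(3,·): V(3,0)=0.0000, V(3,1)=0.0000, V(3,2)=5.0000, V(3,3)=5.0000
(2,0): S=110.2794. Δ = (V_up−V_dn)/(S_up−S_dn) = (0.0000−0.0000)/(120.2045−84.9151) = 0.0000. V = [p*·0.0000 + (1−p*)·0.0000]/1.04 = 0.0000. B = V − Δ·S = 0.0000.
(2,1): S=156.1098. Δ = (V_up−V_dn)/(S_up−S_dn) = (5.0000−0.0000)/(170.1597−120.2045) = 0.1001. V = [p*·5.0000 + (1−p*)·0.0000]/1.04 = 4.0565. B = V − Δ·S = -11.5685.
(2,2): S=220.9866. Δ = (V_up−V_dn)/(S_up−S_dn) = (5.0000−5.0000)/(240.8754−170.1597) = 0.0000. V = [p*·5.0000 + (1−p*)·5.0000]/1.04 = 4.8077. B = V − Δ·S = 4.8077.
(1,0): S=143.2200. Δ = (V_up−V_dn)/(S_up−S_dn) = (4.0565−0.0000)/(156.1098−110.2794) = 0.0885. V = [p*·4.0565 + (1−p*)·0.0000]/1.04 = 3.2910. B = V − Δ·S = -9.3855.
(1,1): S=202.7400. Δ = (V_up−V_dn)/(S_up−S_dn) = (4.8077−4.0565)/(220.9866−156.1098) = 0.0116. V = [p*·4.8077 + (1−p*)·4.0565]/1.04 = 4.5099. B = V − Δ·S = 2.1624.
(0,0): S=186.0000. Δ = (V_up−V_dn)/(S_up−S_dn) = (4.5099−3.2910)/(202.7400−143.2200) = 0.0205. V = [p*·4.5099 + (1−p*)·3.2910]/1.04 = 4.1533. B = V − Δ·S = 0.3443.
Root portfolio cost Δ·186+B reproduces V0=4.1533.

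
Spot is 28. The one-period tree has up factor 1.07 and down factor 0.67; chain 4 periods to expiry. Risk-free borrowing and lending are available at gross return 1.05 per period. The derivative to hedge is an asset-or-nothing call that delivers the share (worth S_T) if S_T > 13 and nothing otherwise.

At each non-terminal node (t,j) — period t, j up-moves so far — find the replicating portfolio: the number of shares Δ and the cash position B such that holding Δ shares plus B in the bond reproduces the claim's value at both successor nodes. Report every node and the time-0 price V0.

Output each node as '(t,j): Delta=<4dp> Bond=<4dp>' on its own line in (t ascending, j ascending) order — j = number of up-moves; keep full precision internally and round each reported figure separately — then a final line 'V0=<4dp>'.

(0,0): Delta=1.0049 Bond=-0.1413
(1,0): Delta=1.1025 Bond=-1.9781
(1,1): Delta=1.0017 Bond=-0.0521
(2,0): Delta=2.5897 Bond=-20.7699
(2,1): Delta=1.0534 Bond=-1.0932
(2,2): Delta=1.0000 Bond=0.0000
(3,0): Delta=0.0000 Bond=0.0000
(3,1): Delta=2.6750 Bond=-22.9562
(3,2): Delta=1.0000 Bond=0.0000
(3,3): Delta=1.0000 Bond=0.0000
V0=27.9964

Risk-neutral probability p* = (R−d)/(u−d) = (1.05−0.67)/(1.07−0.67) = 0.9500.
Terminal values V(4,·): V(4,0)=0.0000, V(4,1)=0.0000, V(4,2)=14.3905, V(4,3)=22.9818, V(4,4)=36.7023
  t=3,j=0: stock 8.4214 → up 9.0109 (V=0.0000), down 5.6423 (V=0.0000). Price 0.0000; hedge Δ=0.0000, bond B=0.0000.
  t=3,j=1: stock 13.4490 → up 14.3905 (V=14.3905), down 9.0109 (V=0.0000). Price 13.0200; hedge Δ=2.6750, bond B=-22.9562.
  t=3,j=2: stock 21.4783 → up 22.9818 (V=22.9818), down 14.3905 (V=14.3905). Price 21.4783; hedge Δ=1.0000, bond B=0.0000.
  t=3,j=3: stock 34.3012 → up 36.7023 (V=36.7023), down 22.9818 (V=22.9818). Price 34.3012; hedge Δ=1.0000, bond B=0.0000.
  t=2,j=0: stock 12.5692 → up 13.4490 (V=13.0200), down 8.4214 (V=0.0000). Price 11.7800; hedge Δ=2.5897, bond B=-20.7699.
  t=2,j=1: stock 20.0732 → up 21.4783 (V=21.4783), down 13.4490 (V=13.0200). Price 20.0528; hedge Δ=1.0534, bond B=-1.0932.
  t=2,j=2: stock 32.0572 → up 34.3012 (V=34.3012), down 21.4783 (V=21.4783). Price 32.0572; hedge Δ=1.0000, bond B=0.0000.
  t=1,j=0: stock 18.7600 → up 20.0732 (V=20.0528), down 12.5692 (V=11.7800). Price 18.7039; hedge Δ=1.1025, bond B=-1.9781.
  t=1,j=1: stock 29.9600 → up 32.0572 (V=32.0572), down 20.0732 (V=20.0528). Price 29.9590; hedge Δ=1.0017, bond B=-0.0521.
  t=0,j=0: stock 28.0000 → up 29.9600 (V=29.9590), down 18.7600 (V=18.7039). Price 27.9964; hedge Δ=1.0049, bond B=-0.1413.
Check: Δ(0,0)·S0 + B(0,0) = 27.9964 = V0.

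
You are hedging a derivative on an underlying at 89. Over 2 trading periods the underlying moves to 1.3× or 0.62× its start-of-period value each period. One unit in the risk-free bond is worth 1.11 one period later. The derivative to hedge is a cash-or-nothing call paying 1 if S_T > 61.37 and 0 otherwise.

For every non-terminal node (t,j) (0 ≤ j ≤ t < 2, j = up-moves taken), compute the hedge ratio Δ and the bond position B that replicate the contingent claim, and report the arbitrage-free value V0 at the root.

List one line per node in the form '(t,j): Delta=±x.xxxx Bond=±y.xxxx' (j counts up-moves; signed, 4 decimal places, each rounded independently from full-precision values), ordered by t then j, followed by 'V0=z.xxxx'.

The replicating-portfolio and risk-neutral prices coincide; use p* = (1.11−0.62)/(1.3−0.62) = 0.7206 for the latter.
Terminal payoffs: V(2,0)=0.0000, V(2,1)=1.0000, V(2,2)=1.0000
  t=1,j=0: stock 55.1800 → up 71.7340 (V=1.0000), down 34.2116 (V=0.0000). Price 0.6492; hedge Δ=0.0267, bond B=-0.8214.
  t=1,j=1: stock 115.7000 → up 150.4100 (V=1.0000), down 71.7340 (V=1.0000). Price 0.9009; hedge Δ=0.0000, bond B=0.9009.
  t=0,j=0: stock 89.0000 → up 115.7000 (V=0.9009), down 55.1800 (V=0.6492). Price 0.7483; hedge Δ=0.0042, bond B=0.3781.
The time-0 hedge costs 0.7483, which is the no-arbitrage price.

(0,0): Delta=0.0042 Bond=0.3781
(1,0): Delta=0.0267 Bond=-0.8214
(1,1): Delta=0.0000 Bond=0.9009
V0=0.7483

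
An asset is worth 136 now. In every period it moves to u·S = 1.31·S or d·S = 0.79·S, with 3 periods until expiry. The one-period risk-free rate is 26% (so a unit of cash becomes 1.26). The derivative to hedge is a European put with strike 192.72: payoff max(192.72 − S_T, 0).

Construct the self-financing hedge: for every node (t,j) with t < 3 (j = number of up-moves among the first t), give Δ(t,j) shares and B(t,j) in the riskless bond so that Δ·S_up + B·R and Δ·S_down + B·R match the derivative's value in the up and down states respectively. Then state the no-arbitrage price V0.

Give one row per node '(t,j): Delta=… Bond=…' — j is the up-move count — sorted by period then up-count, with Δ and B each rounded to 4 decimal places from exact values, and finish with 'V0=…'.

(0,0): Delta=-0.1776 Bond=26.2193
(1,0): Delta=-1.0000 Bond=121.3908
(1,1): Delta=-0.1249 Bond=23.6369
(2,0): Delta=-1.0000 Bond=152.9524
(2,1): Delta=-1.0000 Bond=152.9524
(2,2): Delta=-0.0687 Bond=16.6793
V0=2.0604

No-arbitrage ⇒ martingale measure with p* = (R−d)/(u−d) = 0.9038.
Terminal values V(3,·): V(3,0)=125.6667, V(3,1)=81.5303, V(3,2)=8.3422, V(3,3)=0.0000
(2,0): S=84.8776. Δ = (V_up−V_dn)/(S_up−S_dn) = (81.5303−125.6667)/(111.1897−67.0533) = -1.0000. V = [p*·81.5303 + (1−p*)·125.6667]/1.26 = 68.0748. B = V − Δ·S = 152.9524.
(2,1): S=140.7464. Δ = (V_up−V_dn)/(S_up−S_dn) = (8.3422−81.5303)/(184.3778−111.1897) = -1.0000. V = [p*·8.3422 + (1−p*)·81.5303]/1.26 = 12.2060. B = V − Δ·S = 152.9524.
(2,2): S=233.3896. Δ = (V_up−V_dn)/(S_up−S_dn) = (0.0000−8.3422)/(305.7404−184.3778) = -0.0687. V = [p*·0.0000 + (1−p*)·8.3422]/1.26 = 0.6366. B = V − Δ·S = 16.6793.
(1,0): S=107.4400. Δ = (V_up−V_dn)/(S_up−S_dn) = (12.2060−68.0748)/(140.7464−84.8776) = -1.0000. V = [p*·12.2060 + (1−p*)·68.0748]/1.26 = 13.9508. B = V − Δ·S = 121.3908.
(1,1): S=178.1600. Δ = (V_up−V_dn)/(S_up−S_dn) = (0.6366−12.2060)/(233.3896−140.7464) = -0.1249. V = [p*·0.6366 + (1−p*)·12.2060]/1.26 = 1.3881. B = V − Δ·S = 23.6369.
(0,0): S=136.0000. Δ = (V_up−V_dn)/(S_up−S_dn) = (1.3881−13.9508)/(178.1600−107.4400) = -0.1776. V = [p*·1.3881 + (1−p*)·13.9508]/1.26 = 2.0604. B = V − Δ·S = 26.2193.
The time-0 hedge costs 2.0604, which is the no-arbitrage price.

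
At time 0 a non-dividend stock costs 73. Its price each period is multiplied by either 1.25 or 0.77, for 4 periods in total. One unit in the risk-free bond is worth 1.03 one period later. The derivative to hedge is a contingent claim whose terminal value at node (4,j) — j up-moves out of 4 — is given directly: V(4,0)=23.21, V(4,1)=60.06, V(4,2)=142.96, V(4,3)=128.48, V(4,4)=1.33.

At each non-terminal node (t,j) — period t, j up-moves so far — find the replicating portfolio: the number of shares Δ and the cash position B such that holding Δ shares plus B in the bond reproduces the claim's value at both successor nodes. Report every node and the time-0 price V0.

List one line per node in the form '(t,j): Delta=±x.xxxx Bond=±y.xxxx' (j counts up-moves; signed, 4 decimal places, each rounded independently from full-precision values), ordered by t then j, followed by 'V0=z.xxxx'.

(0,0): Delta=0.1514 Bond=81.3227
(1,0): Delta=1.5600 Bond=4.5834
(1,1): Delta=-0.5828 Bond=150.7599
(2,0): Delta=2.8878 Bond=-52.7449
(2,1): Delta=0.8680 Bond=53.3458
(2,2): Delta=-1.3390 Bond=241.5370
(3,0): Delta=2.3036 Bond=-34.8578
(3,1): Delta=3.1923 Bond=-70.8014
(3,2): Delta=-0.3435 Bond=161.3479
(3,3): Delta=-1.8579 Bond=322.7668
V0=92.3764

Risk-neutral probability p* = (R−d)/(u−d) = (1.03−0.77)/(1.25−0.77) = 0.5417.
Terminal values V(4,·): V(4,0)=23.2100, V(4,1)=60.0600, V(4,2)=142.9600, V(4,3)=128.4800, V(4,4)=1.3300
  t=3,j=0: stock 33.3269 → up 41.6586 (V=60.0600), down 25.6617 (V=23.2100). Price 41.9130; hedge Δ=2.3036, bond B=-34.8578.
  t=3,j=1: stock 54.1021 → up 67.6277 (V=142.9600), down 41.6586 (V=60.0600). Price 101.9070; hedge Δ=3.1923, bond B=-70.8014.
  t=3,j=2: stock 87.8281 → up 109.7852 (V=128.4800), down 67.6277 (V=142.9600). Price 131.1812; hedge Δ=-0.3435, bond B=161.3479.
  t=3,j=3: stock 142.5781 → up 178.2227 (V=1.3300), down 109.7852 (V=128.4800). Price 57.8710; hedge Δ=-1.8579, bond B=322.7668.
  t=2,j=0: stock 43.2817 → up 54.1021 (V=101.9070), down 33.3269 (V=41.9130). Price 72.2425; hedge Δ=2.8878, bond B=-52.7449.
  t=2,j=1: stock 70.2625 → up 87.8281 (V=131.1812), down 54.1021 (V=101.9070). Price 114.3338; hedge Δ=0.8680, bond B=53.3458.
  t=2,j=2: stock 114.0625 → up 142.5781 (V=57.8710), down 87.8281 (V=131.1812). Price 88.8073; hedge Δ=-1.3390, bond B=241.5370.
  t=1,j=0: stock 56.2100 → up 70.2625 (V=114.3338), down 43.2817 (V=72.2425). Price 92.2737; hedge Δ=1.5600, bond B=4.5834.
  t=1,j=1: stock 91.2500 → up 114.0625 (V=88.8073), down 70.2625 (V=114.3338). Price 97.5796; hedge Δ=-0.5828, bond B=150.7599.
  t=0,j=0: stock 73.0000 → up 91.2500 (V=97.5796), down 56.2100 (V=92.2737). Price 92.3764; hedge Δ=0.1514, bond B=81.3227.
Each (Δ,B) replicates both successor values, so the strategy is self-financing and V0 is arbitrage-free.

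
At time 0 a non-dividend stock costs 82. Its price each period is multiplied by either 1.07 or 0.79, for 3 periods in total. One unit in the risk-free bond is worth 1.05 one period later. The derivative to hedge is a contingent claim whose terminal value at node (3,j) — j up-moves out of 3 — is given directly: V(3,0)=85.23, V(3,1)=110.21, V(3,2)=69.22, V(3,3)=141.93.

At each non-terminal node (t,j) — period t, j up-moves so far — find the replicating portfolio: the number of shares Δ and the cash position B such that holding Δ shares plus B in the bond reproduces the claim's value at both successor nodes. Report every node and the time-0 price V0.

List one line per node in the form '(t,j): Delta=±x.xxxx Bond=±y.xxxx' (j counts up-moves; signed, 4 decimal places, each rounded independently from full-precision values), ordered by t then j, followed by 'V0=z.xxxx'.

The replicating-portfolio and risk-neutral prices coincide; use p* = (1.05−0.79)/(1.07−0.79) = 0.9286 for the latter.
Terminal payoffs: V(3,0)=85.2300, V(3,1)=110.2100, V(3,2)=69.2200, V(3,3)=141.9300
(2,0): S=51.1762. Δ = (V_up−V_dn)/(S_up−S_dn) = (110.2100−85.2300)/(54.7585−40.4292) = 1.7433. V = [p*·110.2100 + (1−p*)·85.2300]/1.05 = 103.2626. B = V − Δ·S = 14.0483.
(2,1): S=69.3146. Δ = (V_up−V_dn)/(S_up−S_dn) = (69.2200−110.2100)/(74.1666−54.7585) = -2.1120. V = [p*·69.2200 + (1−p*)·110.2100]/1.05 = 68.7122. B = V − Δ·S = 215.1051.
(2,2): S=93.8818. Δ = (V_up−V_dn)/(S_up−S_dn) = (141.9300−69.2200)/(100.4535−74.1666) = 2.7660. V = [p*·141.9300 + (1−p*)·69.2200]/1.05 = 130.2252. B = V − Δ·S = -129.4534.
(1,0): S=64.7800. Δ = (V_up−V_dn)/(S_up−S_dn) = (68.7122−103.2626)/(69.3146−51.1762) = -1.9048. V = [p*·68.7122 + (1−p*)·103.2626]/1.05 = 67.7906. B = V − Δ·S = 191.1847.
(1,1): S=87.7400. Δ = (V_up−V_dn)/(S_up−S_dn) = (130.2252−68.7122)/(93.8818−69.3146) = 2.5039. V = [p*·130.2252 + (1−p*)·68.7122]/1.05 = 119.8394. B = V − Δ·S = -99.8496.
(0,0): S=82.0000. Δ = (V_up−V_dn)/(S_up−S_dn) = (119.8394−67.7906)/(87.7400−64.7800) = 2.2669. V = [p*·119.8394 + (1−p*)·67.7906]/1.05 = 110.5920. B = V − Δ·S = -75.2966.
Each (Δ,B) replicates both successor values, so the strategy is self-financing and V0 is arbitrage-free.

(0,0): Delta=2.2669 Bond=-75.2966
(1,0): Delta=-1.9048 Bond=191.1847
(1,1): Delta=2.5039 Bond=-99.8496
(2,0): Delta=1.7433 Bond=14.0483
(2,1): Delta=-2.1120 Bond=215.1051
(2,2): Delta=2.7660 Bond=-129.4534
V0=110.5920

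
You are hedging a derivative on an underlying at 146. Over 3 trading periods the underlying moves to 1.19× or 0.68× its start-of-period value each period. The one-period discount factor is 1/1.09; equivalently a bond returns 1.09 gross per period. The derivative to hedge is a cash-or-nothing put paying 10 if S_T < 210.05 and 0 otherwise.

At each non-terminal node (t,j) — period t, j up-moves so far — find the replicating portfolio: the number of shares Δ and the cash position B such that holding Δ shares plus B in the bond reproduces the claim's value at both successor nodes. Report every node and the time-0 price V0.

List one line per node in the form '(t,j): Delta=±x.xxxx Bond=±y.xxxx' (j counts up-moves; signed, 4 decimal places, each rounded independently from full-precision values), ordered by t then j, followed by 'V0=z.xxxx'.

Since d<R<u, set p* = (R−d)/(u−d) = 0.8039; price each node as the discounted p*-expectation of its children.
At expiry t=3: V(3,0)=10.0000, V(3,1)=10.0000, V(3,2)=10.0000, V(3,3)=0.0000
  t=2,j=0: stock 67.5104 → up 80.3374 (V=10.0000), down 45.9071 (V=10.0000). Price 9.1743; hedge Δ=0.0000, bond B=9.1743.
  t=2,j=1: stock 118.1432 → up 140.5904 (V=10.0000), down 80.3374 (V=10.0000). Price 9.1743; hedge Δ=0.0000, bond B=9.1743.
  t=2,j=2: stock 206.7506 → up 246.0332 (V=0.0000), down 140.5904 (V=10.0000). Price 1.7989; hedge Δ=-0.0948, bond B=21.4067.
  t=1,j=0: stock 99.2800 → up 118.1432 (V=9.1743), down 67.5104 (V=9.1743). Price 8.4168; hedge Δ=0.0000, bond B=8.4168.
  t=1,j=1: stock 173.7400 → up 206.7506 (V=1.7989), down 118.1432 (V=9.1743). Price 2.9771; hedge Δ=-0.0832, bond B=17.4387.
  t=0,j=0: stock 146.0000 → up 173.7400 (V=2.9771), down 99.2800 (V=8.4168). Price 3.7098; hedge Δ=-0.0731, bond B=14.3759.
Self-financing check: at every node Δ·S+B equals the discounted successor values.

(0,0): Delta=-0.0731 Bond=14.3759
(1,0): Delta=0.0000 Bond=8.4168
(1,1): Delta=-0.0832 Bond=17.4387
(2,0): Delta=0.0000 Bond=9.1743
(2,1): Delta=0.0000 Bond=9.1743
(2,2): Delta=-0.0948 Bond=21.4067
V0=3.7098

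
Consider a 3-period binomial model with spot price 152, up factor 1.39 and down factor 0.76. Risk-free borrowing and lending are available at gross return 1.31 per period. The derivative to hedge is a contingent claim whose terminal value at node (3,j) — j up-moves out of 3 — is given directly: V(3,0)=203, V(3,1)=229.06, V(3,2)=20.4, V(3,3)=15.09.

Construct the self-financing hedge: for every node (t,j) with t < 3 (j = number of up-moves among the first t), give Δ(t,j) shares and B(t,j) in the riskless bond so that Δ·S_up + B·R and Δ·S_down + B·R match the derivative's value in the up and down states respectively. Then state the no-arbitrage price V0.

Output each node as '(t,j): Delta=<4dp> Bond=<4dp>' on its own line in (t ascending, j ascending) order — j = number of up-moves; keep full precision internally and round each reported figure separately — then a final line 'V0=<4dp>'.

The replicating-portfolio and risk-neutral prices coincide; use p* = (1.31−0.76)/(1.39−0.76) = 0.8730 for the latter.
At expiry t=3: V(3,0)=203.0000, V(3,1)=229.0600, V(3,2)=20.4000, V(3,3)=15.0900
(2,0): S=87.7952. Δ = (V_up−V_dn)/(S_up−S_dn) = (229.0600−203.0000)/(122.0353−66.7244) = 0.4712. V = [p*·229.0600 + (1−p*)·203.0000]/1.31 = 172.3289. B = V − Δ·S = 130.9638.
(2,1): S=160.5728. Δ = (V_up−V_dn)/(S_up−S_dn) = (20.4000−229.0600)/(223.1962−122.0353) = -2.0627. V = [p*·20.4000 + (1−p*)·229.0600]/1.31 = 35.7989. B = V − Δ·S = 367.0052.
(2,2): S=293.6792. Δ = (V_up−V_dn)/(S_up−S_dn) = (15.0900−20.4000)/(408.2141−223.1962) = -0.0287. V = [p*·15.0900 + (1−p*)·20.4000]/1.31 = 12.0338. B = V − Δ·S = 20.4624.
(1,0): S=115.5200. Δ = (V_up−V_dn)/(S_up−S_dn) = (35.7989−172.3289)/(160.5728−87.7952) = -1.8760. V = [p*·35.7989 + (1−p*)·172.3289]/1.31 = 40.5618. B = V − Δ·S = 257.2761.
(1,1): S=211.2800. Δ = (V_up−V_dn)/(S_up−S_dn) = (12.0338−35.7989)/(293.6792−160.5728) = -0.1785. V = [p*·12.0338 + (1−p*)·35.7989]/1.31 = 11.4898. B = V − Δ·S = 49.2121.
(0,0): S=152.0000. Δ = (V_up−V_dn)/(S_up−S_dn) = (11.4898−40.5618)/(211.2800−115.5200) = -0.3036. V = [p*·11.4898 + (1−p*)·40.5618]/1.31 = 11.5889. B = V − Δ·S = 57.7350.
Each (Δ,B) replicates both successor values, so the strategy is self-financing and V0 is arbitrage-free.

(0,0): Delta=-0.3036 Bond=57.7350
(1,0): Delta=-1.8760 Bond=257.2761
(1,1): Delta=-0.1785 Bond=49.2121
(2,0): Delta=0.4712 Bond=130.9638
(2,1): Delta=-2.0627 Bond=367.0052
(2,2): Delta=-0.0287 Bond=20.4624
V0=11.5889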